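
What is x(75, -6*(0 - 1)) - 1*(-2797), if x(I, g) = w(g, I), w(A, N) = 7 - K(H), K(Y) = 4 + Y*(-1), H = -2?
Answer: 2798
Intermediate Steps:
K(Y) = 4 - Y
w(A, N) = 1 (w(A, N) = 7 - (4 - 1*(-2)) = 7 - (4 + 2) = 7 - 1*6 = 7 - 6 = 1)
x(I, g) = 1
x(75, -6*(0 - 1)) - 1*(-2797) = 1 - 1*(-2797) = 1 + 2797 = 2798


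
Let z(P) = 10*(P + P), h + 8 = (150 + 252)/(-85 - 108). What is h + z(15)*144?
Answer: 8335654/193 ≈ 43190.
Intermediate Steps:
h = -1946/193 (h = -8 + (150 + 252)/(-85 - 108) = -8 + 402/(-193) = -8 + 402*(-1/193) = -8 - 402/193 = -1946/193 ≈ -10.083)
z(P) = 20*P (z(P) = 10*(2*P) = 20*P)
h + z(15)*144 = -1946/193 + (20*15)*144 = -1946/193 + 300*144 = -1946/193 + 43200 = 8335654/193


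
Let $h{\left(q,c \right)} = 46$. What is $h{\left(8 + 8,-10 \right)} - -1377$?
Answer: $1423$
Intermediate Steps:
$h{\left(8 + 8,-10 \right)} - -1377 = 46 - -1377 = 46 + 1377 = 1423$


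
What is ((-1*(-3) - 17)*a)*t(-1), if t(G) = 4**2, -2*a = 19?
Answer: 2128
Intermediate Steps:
a = -19/2 (a = -1/2*19 = -19/2 ≈ -9.5000)
t(G) = 16
((-1*(-3) - 17)*a)*t(-1) = ((-1*(-3) - 17)*(-19/2))*16 = ((3 - 17)*(-19/2))*16 = -14*(-19/2)*16 = 133*16 = 2128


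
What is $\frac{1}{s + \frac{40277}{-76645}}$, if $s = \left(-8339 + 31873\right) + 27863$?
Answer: $\frac{76645}{3939282788} \approx 1.9457 \cdot 10^{-5}$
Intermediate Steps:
$s = 51397$ ($s = 23534 + 27863 = 51397$)
$\frac{1}{s + \frac{40277}{-76645}} = \frac{1}{51397 + \frac{40277}{-76645}} = \frac{1}{51397 + 40277 \left(- \frac{1}{76645}\right)} = \frac{1}{51397 - \frac{40277}{76645}} = \frac{1}{\frac{3939282788}{76645}} = \frac{76645}{3939282788}$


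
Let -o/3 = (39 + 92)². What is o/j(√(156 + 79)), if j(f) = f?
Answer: -51483*√235/235 ≈ -3358.4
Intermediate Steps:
o = -51483 (o = -3*(39 + 92)² = -3*131² = -3*17161 = -51483)
o/j(√(156 + 79)) = -51483/√(156 + 79) = -51483*√235/235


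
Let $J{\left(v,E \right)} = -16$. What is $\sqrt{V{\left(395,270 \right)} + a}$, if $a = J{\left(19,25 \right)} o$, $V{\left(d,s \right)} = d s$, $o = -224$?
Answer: $\sqrt{110234} \approx 332.02$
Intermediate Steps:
$a = 3584$ ($a = \left(-16\right) \left(-224\right) = 3584$)
$\sqrt{V{\left(395,270 \right)} + a} = \sqrt{395 \cdot 270 + 3584} = \sqrt{106650 + 3584} = \sqrt{110234}$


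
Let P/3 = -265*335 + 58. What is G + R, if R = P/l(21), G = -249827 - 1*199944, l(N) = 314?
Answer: -141494245/314 ≈ -4.5062e+5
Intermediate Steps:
G = -449771 (G = -249827 - 199944 = -449771)
P = -266151 (P = 3*(-265*335 + 58) = 3*(-88775 + 58) = 3*(-88717) = -266151)
R = -266151/314 ≈ -847.61
G + R = -449771 - 266151/314 = -141494245/314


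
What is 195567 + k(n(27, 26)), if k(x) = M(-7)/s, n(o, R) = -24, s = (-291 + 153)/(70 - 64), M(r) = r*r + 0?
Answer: 4497992/23 ≈ 1.9556e+5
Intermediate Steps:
M(r) = r² (M(r) = r² + 0 = r²)
s = -23 (s = -138/6 = -138*⅙ = -23)
k(x) = -49/23 (k(x) = (-7)²/(-23) = 49*(-1/23) = -49/23)
195567 + k(n(27, 26)) = 195567 - 49/23 = 4497992/23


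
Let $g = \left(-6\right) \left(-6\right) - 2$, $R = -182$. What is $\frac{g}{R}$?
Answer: $- \frac{17}{91} \approx -0.18681$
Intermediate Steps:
$g = 34$ ($g = 36 - 2 = 34$)
$\frac{g}{R} = \frac{34}{-182} = 34 \left(- \frac{1}{182}\right) = - \frac{17}{91}$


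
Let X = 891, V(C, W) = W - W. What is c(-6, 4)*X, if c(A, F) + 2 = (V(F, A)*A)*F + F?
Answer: 1782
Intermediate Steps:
V(C, W) = 0
c(A, F) = -2 + F (c(A, F) = -2 + ((0*A)*F + F) = -2 + (0*F + F) = -2 + (0 + F) = -2 + F)
c(-6, 4)*X = (-2 + 4)*891 = 2*891 = 1782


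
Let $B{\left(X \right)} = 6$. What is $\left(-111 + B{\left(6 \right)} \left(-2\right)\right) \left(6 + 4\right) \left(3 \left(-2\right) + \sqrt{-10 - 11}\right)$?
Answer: $7380 - 1230 i \sqrt{21} \approx 7380.0 - 5636.6 i$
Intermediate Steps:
$\left(-111 + B{\left(6 \right)} \left(-2\right)\right) \left(6 + 4\right) \left(3 \left(-2\right) + \sqrt{-10 - 11}\right) = \left(-111 + 6 \left(-2\right)\right) \left(6 + 4\right) \left(3 \left(-2\right) + \sqrt{-10 - 11}\right) = \left(-111 - 12\right) 10 \left(-6 + \sqrt{-21}\right) = - 123 \cdot 10 \left(-6 + i \sqrt{21}\right) = - 123 \left(-60 + 10 i \sqrt{21}\right) = 7380 - 1230 i \sqrt{21}$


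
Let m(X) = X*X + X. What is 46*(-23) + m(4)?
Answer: -1038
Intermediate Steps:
m(X) = X + X² (m(X) = X² + X = X + X²)
46*(-23) + m(4) = 46*(-23) + 4*(1 + 4) = -1058 + 4*5 = -1058 + 20 = -1038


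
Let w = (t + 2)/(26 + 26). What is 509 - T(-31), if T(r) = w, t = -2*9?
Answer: 6621/13 ≈ 509.31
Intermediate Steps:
t = -18
w = -4/13 (w = (-18 + 2)/(26 + 26) = -16/52 = -16*1/52 = -4/13 ≈ -0.30769)
T(r) = -4/13
509 - T(-31) = 509 - 1*(-4/13) = 509 + 4/13 = 6621/13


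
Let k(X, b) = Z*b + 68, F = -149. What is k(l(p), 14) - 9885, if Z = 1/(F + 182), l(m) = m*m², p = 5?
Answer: -323947/33 ≈ -9816.6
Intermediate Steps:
l(m) = m³
Z = 1/33 (Z = 1/(-149 + 182) = 1/33 ≈ 0.030303)
k(X, b) = 68 + b/33 (k(X, b) = b/33 + 68 = 68 + b/33)
k(l(p), 14) - 9885 = (68 + (1/33)*14) - 9885 = (68 + 14/33) - 9885 = 2258/33 - 9885 = -323947/33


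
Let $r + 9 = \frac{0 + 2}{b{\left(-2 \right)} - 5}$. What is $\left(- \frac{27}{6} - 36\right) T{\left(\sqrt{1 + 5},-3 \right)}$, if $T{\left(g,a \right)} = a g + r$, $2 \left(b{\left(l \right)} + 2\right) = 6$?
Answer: $\frac{1539}{4} + \frac{243 \sqrt{6}}{2} \approx 682.36$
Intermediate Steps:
$b{\left(l \right)} = 1$ ($b{\left(l \right)} = -2 + \frac{1}{2} \cdot 6 = -2 + 3 = 1$)
$r = - \frac{19}{2}$ ($r = -9 + \frac{0 + 2}{1 - 5} = -9 + \frac{2}{-4} = -9 + 2 \left(- \frac{1}{4}\right) = -9 - \frac{1}{2} = - \frac{19}{2} \approx -9.5$)
$T{\left(g,a \right)} = - \frac{19}{2} + a g$ ($T{\left(g,a \right)} = a g - \frac{19}{2} = - \frac{19}{2} + a g$)
$\left(- \frac{27}{6} - 36\right) T{\left(\sqrt{1 + 5},-3 \right)} = \left(- \frac{27}{6} - 36\right) \left(- \frac{19}{2} - 3 \sqrt{1 + 5}\right) = \left(\left(-27\right) \frac{1}{6} - 36\right) \left(- \frac{19}{2} - 3 \sqrt{6}\right) = \left(- \frac{9}{2} - 36\right) \left(- \frac{19}{2} - 3 \sqrt{6}\right) = - \frac{81 \left(- \frac{19}{2} - 3 \sqrt{6}\right)}{2} = \frac{1539}{4} + \frac{243 \sqrt{6}}{2}$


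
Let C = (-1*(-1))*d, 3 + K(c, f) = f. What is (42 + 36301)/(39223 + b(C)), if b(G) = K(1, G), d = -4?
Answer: 36343/39216 ≈ 0.92674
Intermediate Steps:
K(c, f) = -3 + f
C = -4 (C = -1*(-1)*(-4) = 1*(-4) = -4)
b(G) = -3 + G
(42 + 36301)/(39223 + b(C)) = (42 + 36301)/(39223 + (-3 - 4)) = 36343/(39223 - 7) = 36343/39216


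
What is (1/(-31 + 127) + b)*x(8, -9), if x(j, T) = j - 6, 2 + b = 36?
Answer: 3265/48 ≈ 68.021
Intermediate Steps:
b = 34 (b = -2 + 36 = 34)
x(j, T) = -6 + j
(1/(-31 + 127) + b)*x(8, -9) = (1/(-31 + 127) + 34)*(-6 + 8) = (1/96 + 34)*2 = (3265/96)*2 = 3265/48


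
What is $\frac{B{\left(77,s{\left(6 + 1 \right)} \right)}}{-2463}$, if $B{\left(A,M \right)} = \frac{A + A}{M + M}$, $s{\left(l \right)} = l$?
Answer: $- \frac{11}{2463} \approx -0.0044661$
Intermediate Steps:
$B{\left(A,M \right)} = \frac{A}{M}$ ($B{\left(A,M \right)} = \frac{2 A}{2 M} = 2 A \frac{1}{2 M} = \frac{A}{M}$)
$\frac{B{\left(77,s{\left(6 + 1 \right)} \right)}}{-2463} = \frac{77 \frac{1}{6 + 1}}{-2463} = \frac{77}{7} \left(- \frac{1}{2463}\right) = 77 \cdot \frac{1}{7} \left(- \frac{1}{2463}\right) = 11 \left(- \frac{1}{2463}\right) = - \frac{11}{2463}$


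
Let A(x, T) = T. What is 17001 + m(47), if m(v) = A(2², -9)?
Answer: 16992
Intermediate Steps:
m(v) = -9
17001 + m(47) = 17001 - 9 = 16992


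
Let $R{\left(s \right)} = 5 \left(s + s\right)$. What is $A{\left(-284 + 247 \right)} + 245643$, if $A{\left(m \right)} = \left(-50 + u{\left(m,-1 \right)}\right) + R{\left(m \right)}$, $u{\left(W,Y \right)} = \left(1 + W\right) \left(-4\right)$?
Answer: $245367$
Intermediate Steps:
$u{\left(W,Y \right)} = -4 - 4 W$
$R{\left(s \right)} = 10 s$ ($R{\left(s \right)} = 5 \cdot 2 s = 10 s$)
$A{\left(m \right)} = -54 + 6 m$ ($A{\left(m \right)} = \left(-50 - \left(4 + 4 m\right)\right) + 10 m = \left(-54 - 4 m\right) + 10 m = -54 + 6 m$)
$A{\left(-284 + 247 \right)} + 245643 = \left(-54 + 6 \left(-284 + 247\right)\right) + 245643 = \left(-54 + 6 \left(-37\right)\right) + 245643 = \left(-54 - 222\right) + 245643 = -276 + 245643 = 245367$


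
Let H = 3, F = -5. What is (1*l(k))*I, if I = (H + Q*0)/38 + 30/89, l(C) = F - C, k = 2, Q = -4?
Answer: -9849/3382 ≈ -2.9122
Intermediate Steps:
l(C) = -5 - C
I = 1407/3382 (I = (3 - 4*0)/38 + 30/89 = (3 + 0)*(1/38) + 30*(1/89) = 3*(1/38) + 30/89 = 3/38 + 30/89 = 1407/3382 ≈ 0.41603)
(1*l(k))*I = (1*(-5 - 1*2))*(1407/3382) = (1*(-5 - 2))*(1407/3382) = (1*(-7))*(1407/3382) = -7*1407/3382 = -9849/3382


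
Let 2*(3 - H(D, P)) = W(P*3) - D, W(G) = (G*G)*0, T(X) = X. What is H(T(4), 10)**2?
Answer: 25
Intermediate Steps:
W(G) = 0 (W(G) = G**2*0 = 0)
H(D, P) = 3 + D/2 (H(D, P) = 3 - (0 - D)/2 = 3 - (-1)*D/2 = 3 + D/2)
H(T(4), 10)**2 = (3 + (1/2)*4)**2 = (3 + 2)**2 = 5**2 = 25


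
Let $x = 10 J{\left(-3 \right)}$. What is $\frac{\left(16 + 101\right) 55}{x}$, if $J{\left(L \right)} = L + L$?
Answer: $- \frac{429}{4} \approx -107.25$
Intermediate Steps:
$J{\left(L \right)} = 2 L$
$x = -60$ ($x = 10 \cdot 2 \left(-3\right) = 10 \left(-6\right) = -60$)
$\frac{\left(16 + 101\right) 55}{x} = \frac{\left(16 + 101\right) 55}{-60} = 117 \cdot 55 \left(- \frac{1}{60}\right) = 6435 \left(- \frac{1}{60}\right) = - \frac{429}{4}$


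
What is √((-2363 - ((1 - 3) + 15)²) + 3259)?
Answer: √727 ≈ 26.963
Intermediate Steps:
√((-2363 - ((1 - 3) + 15)²) + 3259) = √((-2363 - (-2 + 15)²) + 3259) = √((-2363 - 1*13²) + 3259) = √((-2363 - 1*169) + 3259) = √((-2363 - 169) + 3259) = √(-2532 + 3259) = √727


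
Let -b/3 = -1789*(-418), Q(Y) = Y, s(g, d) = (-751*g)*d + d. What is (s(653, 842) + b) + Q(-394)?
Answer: -415162284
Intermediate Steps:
s(g, d) = d - 751*d*g (s(g, d) = -751*d*g + d = d - 751*d*g)
b = -2243406 (b = -(-5367)*(-418) = -3*747802 = -2243406)
(s(653, 842) + b) + Q(-394) = (842*(1 - 751*653) - 2243406) - 394 = (842*(1 - 490403) - 2243406) - 394 = (842*(-490402) - 2243406) - 394 = (-412918484 - 2243406) - 394 = -415161890 - 394 = -415162284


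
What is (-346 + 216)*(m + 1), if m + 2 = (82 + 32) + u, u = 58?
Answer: -22230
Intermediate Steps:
m = 170 (m = -2 + ((82 + 32) + 58) = -2 + (114 + 58) = -2 + 172 = 170)
(-346 + 216)*(m + 1) = (-346 + 216)*(170 + 1) = -130*171 = -22230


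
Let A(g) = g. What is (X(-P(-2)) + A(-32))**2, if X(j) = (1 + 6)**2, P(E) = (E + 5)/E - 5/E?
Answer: 289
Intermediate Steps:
P(E) = -5/E + (5 + E)/E (P(E) = (5 + E)/E - 5/E = -5/E + (5 + E)/E)
X(j) = 49 (X(j) = 7**2 = 49)
(X(-P(-2)) + A(-32))**2 = (49 - 32)**2 = 17**2 = 289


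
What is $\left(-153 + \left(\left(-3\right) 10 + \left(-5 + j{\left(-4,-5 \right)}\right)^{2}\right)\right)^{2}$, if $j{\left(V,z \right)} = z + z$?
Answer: $1764$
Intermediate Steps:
$j{\left(V,z \right)} = 2 z$
$\left(-153 + \left(\left(-3\right) 10 + \left(-5 + j{\left(-4,-5 \right)}\right)^{2}\right)\right)^{2} = \left(-153 + \left(\left(-3\right) 10 + \left(-5 + 2 \left(-5\right)\right)^{2}\right)\right)^{2} = \left(-153 - \left(30 - \left(-5 - 10\right)^{2}\right)\right)^{2} = \left(-153 - \left(30 - \left(-15\right)^{2}\right)\right)^{2} = \left(-153 + \left(-30 + 225\right)\right)^{2} = \left(-153 + 195\right)^{2} = 42^{2} = 1764$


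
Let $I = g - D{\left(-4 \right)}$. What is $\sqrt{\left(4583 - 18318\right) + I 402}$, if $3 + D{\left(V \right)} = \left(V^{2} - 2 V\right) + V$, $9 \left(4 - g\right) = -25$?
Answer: $\frac{i \sqrt{160599}}{3} \approx 133.58 i$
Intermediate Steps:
$g = \frac{61}{9}$ ($g = 4 - - \frac{25}{9} = 4 + \frac{25}{9} = \frac{61}{9} \approx 6.7778$)
$D{\left(V \right)} = -3 + V^{2} - V$ ($D{\left(V \right)} = -3 + \left(\left(V^{2} - 2 V\right) + V\right) = -3 + \left(V^{2} - V\right) = -3 + V^{2} - V$)
$I = - \frac{92}{9}$ ($I = \frac{61}{9} - \left(-3 + \left(-4\right)^{2} - -4\right) = \frac{61}{9} - \left(-3 + 16 + 4\right) = \frac{61}{9} - 17 = - \frac{92}{9} \approx -10.222$)
$\sqrt{\left(4583 - 18318\right) + I 402} = \sqrt{\left(4583 - 18318\right) - \frac{12328}{3}} = \sqrt{-13735 - \frac{12328}{3}} = \sqrt{- \frac{53533}{3}} = \frac{i \sqrt{160599}}{3}$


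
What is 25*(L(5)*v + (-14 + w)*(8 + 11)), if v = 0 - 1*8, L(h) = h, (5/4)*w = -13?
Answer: -12590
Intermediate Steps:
w = -52/5 (w = (⅘)*(-13) = -52/5 ≈ -10.400)
v = -8 (v = 0 - 8 = -8)
25*(L(5)*v + (-14 + w)*(8 + 11)) = 25*(5*(-8) + (-14 - 52/5)*(8 + 11)) = 25*(-40 - 122/5*19) = 25*(-40 - 2318/5) = 25*(-2518/5) = -12590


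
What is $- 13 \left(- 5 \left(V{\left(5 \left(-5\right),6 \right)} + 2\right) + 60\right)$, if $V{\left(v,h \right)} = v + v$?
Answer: $-3900$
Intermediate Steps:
$V{\left(v,h \right)} = 2 v$
$- 13 \left(- 5 \left(V{\left(5 \left(-5\right),6 \right)} + 2\right) + 60\right) = - 13 \left(- 5 \left(2 \cdot 5 \left(-5\right) + 2\right) + 60\right) = - 13 \left(- 5 \left(2 \left(-25\right) + 2\right) + 60\right) = - 13 \left(- 5 \left(-50 + 2\right) + 60\right) = - 13 \left(\left(-5\right) \left(-48\right) + 60\right) = - 13 \left(240 + 60\right) = \left(-13\right) 300 = -3900$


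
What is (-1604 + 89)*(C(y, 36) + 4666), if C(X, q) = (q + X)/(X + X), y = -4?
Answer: -7062930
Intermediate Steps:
C(X, q) = (X + q)/(2*X) (C(X, q) = (X + q)/((2*X)) = (X + q)*(1/(2*X)) = (X + q)/(2*X))
(-1604 + 89)*(C(y, 36) + 4666) = (-1604 + 89)*((1/2)*(-4 + 36)/(-4) + 4666) = -1515*((1/2)*(-1/4)*32 + 4666) = -1515*(-4 + 4666) = -1515*4662 = -7062930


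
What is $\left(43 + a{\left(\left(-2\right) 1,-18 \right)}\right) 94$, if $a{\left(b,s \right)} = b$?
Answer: $3854$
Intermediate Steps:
$\left(43 + a{\left(\left(-2\right) 1,-18 \right)}\right) 94 = \left(43 - 2\right) 94 = 41 \cdot 94 = 3854$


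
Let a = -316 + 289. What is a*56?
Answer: -1512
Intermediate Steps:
a = -27
a*56 = -27*56 = -1512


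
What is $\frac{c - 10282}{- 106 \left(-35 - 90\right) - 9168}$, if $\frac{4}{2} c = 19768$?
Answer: $- \frac{199}{2041} \approx -0.097501$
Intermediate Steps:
$c = 9884$ ($c = \frac{1}{2} \cdot 19768 = 9884$)
$\frac{c - 10282}{- 106 \left(-35 - 90\right) - 9168} = \frac{9884 - 10282}{- 106 \left(-35 - 90\right) - 9168} = \frac{9884 - 10282}{\left(-106\right) \left(-125\right) - 9168} = - \frac{398}{13250 - 9168} = - \frac{398}{4082} = \left(-398\right) \frac{1}{4082} = - \frac{199}{2041}$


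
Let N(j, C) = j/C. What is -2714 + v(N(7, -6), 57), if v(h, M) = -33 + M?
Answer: -2690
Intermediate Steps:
-2714 + v(N(7, -6), 57) = -2714 + (-33 + 57) = -2714 + 24 = -2690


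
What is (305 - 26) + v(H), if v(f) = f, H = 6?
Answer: 285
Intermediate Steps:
(305 - 26) + v(H) = (305 - 26) + 6 = 279 + 6 = 285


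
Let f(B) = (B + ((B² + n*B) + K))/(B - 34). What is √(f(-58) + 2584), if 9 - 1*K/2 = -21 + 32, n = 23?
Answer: 2*√338905/23 ≈ 50.622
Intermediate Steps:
K = -4 (K = 18 - 2*(-21 + 32) = 18 - 2*11 = 18 - 22 = -4)
f(B) = (-4 + B² + 24*B)/(-34 + B) (f(B) = (B + ((B² + 23*B) - 4))/(B - 34) = (B + (-4 + B² + 23*B))/(-34 + B) = (-4 + B² + 24*B)/(-34 + B))
√(f(-58) + 2584) = √((-4 + (-58)² + 24*(-58))/(-34 - 58) + 2584) = √((-4 + 3364 - 1392)/(-92) + 2584) = √(-1/92*1968 + 2584) = √(-492/23 + 2584) = √(58940/23) = 2*√338905/23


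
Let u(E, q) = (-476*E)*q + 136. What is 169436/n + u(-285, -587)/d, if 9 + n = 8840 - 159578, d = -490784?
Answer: 2980292859581/18496053912 ≈ 161.13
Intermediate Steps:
n = -150747 (n = -9 + (8840 - 159578) = -9 - 150738 = -150747)
u(E, q) = 136 - 476*E*q (u(E, q) = -476*E*q + 136 = 136 - 476*E*q)
169436/n + u(-285, -587)/d = 169436/(-150747) + (136 - 476*(-285)*(-587))/(-490784) = 169436*(-1/150747) + (136 - 79632420)*(-1/490784) = -169436/150747 - 79632284*(-1/490784) = -169436/150747 + 19908071/122696 = 2980292859581/18496053912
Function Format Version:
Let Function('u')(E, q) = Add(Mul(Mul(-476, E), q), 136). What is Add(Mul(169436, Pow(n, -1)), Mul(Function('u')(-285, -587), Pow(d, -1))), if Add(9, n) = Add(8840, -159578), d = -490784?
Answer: Rational(2980292859581, 18496053912) ≈ 161.13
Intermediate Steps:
n = -150747 (n = Add(-9, Add(8840, -159578)) = Add(-9, -150738) = -150747)
Function('u')(E, q) = Add(136, Mul(-476, E, q)) (Function('u')(E, q) = Add(Mul(-476, E, q), 136) = Add(136, Mul(-476, E, q)))
Add(Mul(169436, Pow(n, -1)), Mul(Function('u')(-285, -587), Pow(d, -1))) = Add(Mul(169436, Pow(-150747, -1)), Mul(Add(136, Mul(-476, -285, -587)), Pow(-490784, -1))) = Add(Mul(169436, Rational(-1, 150747)), Mul(Add(136, -79632420), Rational(-1, 490784))) = Add(Rational(-169436, 150747), Mul(-79632284, Rational(-1, 490784))) = Add(Rational(-169436, 150747), Rational(19908071, 122696)) = Rational(2980292859581, 18496053912)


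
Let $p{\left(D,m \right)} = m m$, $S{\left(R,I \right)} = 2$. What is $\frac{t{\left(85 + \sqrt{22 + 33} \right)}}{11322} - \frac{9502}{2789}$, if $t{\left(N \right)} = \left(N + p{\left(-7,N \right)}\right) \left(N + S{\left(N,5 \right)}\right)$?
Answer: $\frac{94761922}{1754281} + \frac{3707 \sqrt{55}}{1887} \approx 68.587$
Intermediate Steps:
$p{\left(D,m \right)} = m^{2}$
$t{\left(N \right)} = \left(2 + N\right) \left(N + N^{2}\right)$ ($t{\left(N \right)} = \left(N + N^{2}\right) \left(N + 2\right) = \left(N + N^{2}\right) \left(2 + N\right) = \left(2 + N\right) \left(N + N^{2}\right)$)
$\frac{t{\left(85 + \sqrt{22 + 33} \right)}}{11322} - \frac{9502}{2789} = \frac{\left(85 + \sqrt{22 + 33}\right) \left(2 + \left(85 + \sqrt{22 + 33}\right)^{2} + 3 \left(85 + \sqrt{22 + 33}\right)\right)}{11322} - \frac{9502}{2789} = \left(85 + \sqrt{55}\right) \left(2 + \left(85 + \sqrt{55}\right)^{2} + 3 \left(85 + \sqrt{55}\right)\right) \frac{1}{11322} - \frac{9502}{2789} = \left(85 + \sqrt{55}\right) \left(2 + \left(85 + \sqrt{55}\right)^{2} + \left(255 + 3 \sqrt{55}\right)\right) \frac{1}{11322} - \frac{9502}{2789} = \left(85 + \sqrt{55}\right) \left(257 + \left(85 + \sqrt{55}\right)^{2} + 3 \sqrt{55}\right) \frac{1}{11322} - \frac{9502}{2789} = \frac{\left(85 + \sqrt{55}\right) \left(257 + \left(85 + \sqrt{55}\right)^{2} + 3 \sqrt{55}\right)}{11322} - \frac{9502}{2789} = - \frac{9502}{2789} + \frac{\left(85 + \sqrt{55}\right) \left(257 + \left(85 + \sqrt{55}\right)^{2} + 3 \sqrt{55}\right)}{11322}$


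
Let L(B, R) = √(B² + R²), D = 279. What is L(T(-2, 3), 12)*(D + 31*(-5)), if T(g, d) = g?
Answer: 248*√37 ≈ 1508.5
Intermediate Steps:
L(T(-2, 3), 12)*(D + 31*(-5)) = √((-2)² + 12²)*(279 + 31*(-5)) = √(4 + 144)*(279 - 155) = √148*124 = (2*√37)*124 = 248*√37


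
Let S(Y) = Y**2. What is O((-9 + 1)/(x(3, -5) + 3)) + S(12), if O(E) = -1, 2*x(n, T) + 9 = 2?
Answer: 143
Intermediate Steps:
x(n, T) = -7/2 (x(n, T) = -9/2 + (1/2)*2 = -9/2 + 1 = -7/2)
O((-9 + 1)/(x(3, -5) + 3)) + S(12) = -1 + 12**2 = -1 + 144 = 143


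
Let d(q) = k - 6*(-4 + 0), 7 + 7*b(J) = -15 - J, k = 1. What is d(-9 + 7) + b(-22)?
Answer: 25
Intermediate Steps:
b(J) = -22/7 - J/7 (b(J) = -1 + (-15 - J)/7 = -1 + (-15/7 - J/7) = -22/7 - J/7)
d(q) = 25 (d(q) = 1 - 6*(-4 + 0) = 1 - 6*(-4) = 1 - 1*(-24) = 1 + 24 = 25)
d(-9 + 7) + b(-22) = 25 + (-22/7 - ⅐*(-22)) = 25 + (-22/7 + 22/7) = 25 + 0 = 25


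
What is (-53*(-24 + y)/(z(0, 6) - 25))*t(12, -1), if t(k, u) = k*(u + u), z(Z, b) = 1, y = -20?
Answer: 2332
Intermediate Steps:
t(k, u) = 2*k*u (t(k, u) = k*(2*u) = 2*k*u)
(-53*(-24 + y)/(z(0, 6) - 25))*t(12, -1) = (-53*(-24 - 20)/(1 - 25))*(2*12*(-1)) = -(-2332)/(-24)*(-24) = -(-2332)*(-1)/24*(-24) = -53*11/6*(-24) = -583/6*(-24) = 2332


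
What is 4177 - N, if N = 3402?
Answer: 775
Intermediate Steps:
4177 - N = 4177 - 1*3402 = 4177 - 3402 = 775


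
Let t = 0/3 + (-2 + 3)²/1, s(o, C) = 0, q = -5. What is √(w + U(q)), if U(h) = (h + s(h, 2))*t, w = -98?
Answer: I*√103 ≈ 10.149*I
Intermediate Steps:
t = 1 (t = 0*(⅓) + 1²*1 = 0 + 1*1 = 0 + 1 = 1)
U(h) = h (U(h) = (h + 0)*1 = h*1 = h)
√(w + U(q)) = √(-98 - 5) = √(-103) = I*√103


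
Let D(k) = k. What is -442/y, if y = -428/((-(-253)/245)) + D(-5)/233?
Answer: 26055458/24433645 ≈ 1.0664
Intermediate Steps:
y = -24433645/58949 (y = -428/((-(-253)/245)) - 5/233 = -428/((-(-253)/245)) - 5*1/233 = -428/((-1*(-253/245))) - 5/233 = -428/253/245 - 5/233 = -428*245/253 - 5/233 = -104860/253 - 5/233 = -24433645/58949 ≈ -414.49)
-442/y = -442/(-24433645/58949) = -442*(-58949/24433645) = 26055458/24433645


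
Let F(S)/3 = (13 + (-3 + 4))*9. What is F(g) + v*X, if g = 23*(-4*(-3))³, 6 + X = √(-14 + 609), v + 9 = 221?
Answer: -894 + 212*√595 ≈ 4277.2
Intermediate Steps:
v = 212 (v = -9 + 221 = 212)
X = -6 + √595 (X = -6 + √(-14 + 609) = -6 + √595 ≈ 18.393)
g = 39744 (g = 23*12³ = 23*1728 = 39744)
F(S) = 378 (F(S) = 3*((13 + (-3 + 4))*9) = 3*((13 + 1)*9) = 3*(14*9) = 3*126 = 378)
F(g) + v*X = 378 + 212*(-6 + √595) = 378 + (-1272 + 212*√595) = -894 + 212*√595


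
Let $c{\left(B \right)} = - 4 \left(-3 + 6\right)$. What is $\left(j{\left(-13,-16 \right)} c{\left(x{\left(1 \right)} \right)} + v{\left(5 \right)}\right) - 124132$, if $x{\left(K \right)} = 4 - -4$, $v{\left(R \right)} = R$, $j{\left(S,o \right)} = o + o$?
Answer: $-123743$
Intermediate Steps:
$j{\left(S,o \right)} = 2 o$
$x{\left(K \right)} = 8$ ($x{\left(K \right)} = 4 + 4 = 8$)
$c{\left(B \right)} = -12$ ($c{\left(B \right)} = \left(-4\right) 3 = -12$)
$\left(j{\left(-13,-16 \right)} c{\left(x{\left(1 \right)} \right)} + v{\left(5 \right)}\right) - 124132 = \left(2 \left(-16\right) \left(-12\right) + 5\right) - 124132 = \left(\left(-32\right) \left(-12\right) + 5\right) - 124132 = \left(384 + 5\right) - 124132 = 389 - 124132 = -123743$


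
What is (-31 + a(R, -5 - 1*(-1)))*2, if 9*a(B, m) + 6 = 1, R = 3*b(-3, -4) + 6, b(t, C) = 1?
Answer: -568/9 ≈ -63.111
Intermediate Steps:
R = 9 (R = 3*1 + 6 = 3 + 6 = 9)
a(B, m) = -5/9 (a(B, m) = -⅔ + (⅑)*1 = -⅔ + ⅑ = -5/9)
(-31 + a(R, -5 - 1*(-1)))*2 = (-31 - 5/9)*2 = -284/9*2 = -568/9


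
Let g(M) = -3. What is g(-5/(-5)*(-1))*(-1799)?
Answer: 5397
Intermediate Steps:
g(-5/(-5)*(-1))*(-1799) = -3*(-1799) = 5397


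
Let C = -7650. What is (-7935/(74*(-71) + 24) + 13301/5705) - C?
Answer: 45673806181/5967430 ≈ 7653.9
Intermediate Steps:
(-7935/(74*(-71) + 24) + 13301/5705) - C = (-7935/(74*(-71) + 24) + 13301/5705) - 1*(-7650) = (-7935/(-5254 + 24) + 13301*(1/5705)) + 7650 = (-7935/(-5230) + 13301/5705) + 7650 = (-7935*(-1/5230) + 13301/5705) + 7650 = (1587/1046 + 13301/5705) + 7650 = 22966681/5967430 + 7650 = 45673806181/5967430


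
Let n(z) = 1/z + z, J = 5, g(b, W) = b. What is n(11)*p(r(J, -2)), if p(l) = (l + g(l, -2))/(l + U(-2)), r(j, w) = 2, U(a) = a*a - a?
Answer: 61/11 ≈ 5.5455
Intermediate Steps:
U(a) = a² - a
p(l) = 2*l/(6 + l) (p(l) = (l + l)/(l - 2*(-1 - 2)) = (2*l)/(l - 2*(-3)) = (2*l)/(l + 6) = (2*l)/(6 + l) = 2*l/(6 + l))
n(z) = z + 1/z
n(11)*p(r(J, -2)) = (11 + 1/11)*(2*2/(6 + 2)) = (11 + 1/11)*(2*2/8) = 122*(2*2*(⅛))/11 = (122/11)*(½) = 61/11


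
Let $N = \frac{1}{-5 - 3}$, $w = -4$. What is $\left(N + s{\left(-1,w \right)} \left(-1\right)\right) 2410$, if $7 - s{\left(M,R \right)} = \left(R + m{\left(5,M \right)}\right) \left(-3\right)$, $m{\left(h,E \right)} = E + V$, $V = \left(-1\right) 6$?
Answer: $\frac{249435}{4} \approx 62359.0$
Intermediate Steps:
$V = -6$
$m{\left(h,E \right)} = -6 + E$ ($m{\left(h,E \right)} = E - 6 = -6 + E$)
$s{\left(M,R \right)} = -11 + 3 M + 3 R$ ($s{\left(M,R \right)} = 7 - \left(R + \left(-6 + M\right)\right) \left(-3\right) = 7 - \left(-6 + M + R\right) \left(-3\right) = 7 - \left(18 - 3 M - 3 R\right) = 7 + \left(-18 + 3 M + 3 R\right) = -11 + 3 M + 3 R$)
$N = - \frac{1}{8}$ ($N = \frac{1}{-8} = - \frac{1}{8} \approx -0.125$)
$\left(N + s{\left(-1,w \right)} \left(-1\right)\right) 2410 = \left(- \frac{1}{8} + \left(-11 + 3 \left(-1\right) + 3 \left(-4\right)\right) \left(-1\right)\right) 2410 = \left(- \frac{1}{8} + \left(-11 - 3 - 12\right) \left(-1\right)\right) 2410 = \left(- \frac{1}{8} - -26\right) 2410 = \left(- \frac{1}{8} + 26\right) 2410 = \frac{207}{8} \cdot 2410 = \frac{249435}{4}$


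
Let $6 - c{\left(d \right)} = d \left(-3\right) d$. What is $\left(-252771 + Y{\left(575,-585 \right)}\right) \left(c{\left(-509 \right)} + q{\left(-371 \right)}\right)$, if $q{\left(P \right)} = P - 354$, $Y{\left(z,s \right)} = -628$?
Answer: $-196770405076$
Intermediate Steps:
$c{\left(d \right)} = 6 + 3 d^{2}$ ($c{\left(d \right)} = 6 - d \left(-3\right) d = 6 - - 3 d d = 6 - - 3 d^{2} = 6 + 3 d^{2}$)
$q{\left(P \right)} = -354 + P$
$\left(-252771 + Y{\left(575,-585 \right)}\right) \left(c{\left(-509 \right)} + q{\left(-371 \right)}\right) = \left(-252771 - 628\right) \left(\left(6 + 3 \left(-509\right)^{2}\right) - 725\right) = - 253399 \left(\left(6 + 3 \cdot 259081\right) - 725\right) = - 253399 \left(\left(6 + 777243\right) - 725\right) = - 253399 \left(777249 - 725\right) = \left(-253399\right) 776524 = -196770405076$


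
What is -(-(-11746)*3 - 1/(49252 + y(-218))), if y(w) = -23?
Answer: -1734731501/49229 ≈ -35238.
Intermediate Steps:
-(-(-11746)*3 - 1/(49252 + y(-218))) = -(-(-11746)*3 - 1/(49252 - 23)) = -(-1678*(-21) - 1/49229) = -(35238 - 1*1/49229) = -(35238 - 1/49229) = -1*1734731501/49229 = -1734731501/49229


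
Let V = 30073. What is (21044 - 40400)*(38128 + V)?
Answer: -1320098556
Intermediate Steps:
(21044 - 40400)*(38128 + V) = (21044 - 40400)*(38128 + 30073) = -19356*68201 = -1320098556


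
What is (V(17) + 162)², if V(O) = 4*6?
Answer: 34596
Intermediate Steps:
V(O) = 24
(V(17) + 162)² = (24 + 162)² = 186² = 34596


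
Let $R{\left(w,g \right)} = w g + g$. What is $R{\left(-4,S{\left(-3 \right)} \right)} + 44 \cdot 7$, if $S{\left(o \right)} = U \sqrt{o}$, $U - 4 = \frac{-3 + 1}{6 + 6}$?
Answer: $308 - \frac{23 i \sqrt{3}}{2} \approx 308.0 - 19.919 i$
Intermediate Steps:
$U = \frac{23}{6}$ ($U = 4 + \frac{-3 + 1}{6 + 6} = 4 - \frac{2}{12} = 4 - \frac{1}{6} = \frac{23}{6} \approx 3.8333$)
$S{\left(o \right)} = \frac{23 \sqrt{o}}{6}$
$R{\left(w,g \right)} = g + g w$ ($R{\left(w,g \right)} = g w + g = g + g w$)
$R{\left(-4,S{\left(-3 \right)} \right)} + 44 \cdot 7 = \frac{23 \sqrt{-3}}{6} \left(1 - 4\right) + 44 \cdot 7 = \frac{23 i \sqrt{3}}{6} \left(-3\right) + 308 = - \frac{23 i \sqrt{3}}{2} + 308 = 308 - \frac{23 i \sqrt{3}}{2}$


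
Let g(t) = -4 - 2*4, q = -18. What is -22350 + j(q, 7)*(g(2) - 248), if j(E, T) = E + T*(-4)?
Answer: -10390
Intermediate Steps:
g(t) = -12 (g(t) = -4 - 8 = -12)
j(E, T) = E - 4*T
-22350 + j(q, 7)*(g(2) - 248) = -22350 + (-18 - 4*7)*(-12 - 248) = -22350 + (-18 - 28)*(-260) = -22350 - 46*(-260) = -22350 + 11960 = -10390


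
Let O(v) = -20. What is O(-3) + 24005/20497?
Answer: -385935/20497 ≈ -18.829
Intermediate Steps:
O(-3) + 24005/20497 = -20 + 24005/20497 = -385935/20497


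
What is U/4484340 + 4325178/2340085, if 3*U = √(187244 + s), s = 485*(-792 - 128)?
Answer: 393198/212735 + I*√64739/6726510 ≈ 1.8483 + 3.7826e-5*I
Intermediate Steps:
s = -446200 (s = 485*(-920) = -446200)
U = 2*I*√64739/3 (U = √(187244 - 446200)/3 = √(-258956)/3 = (2*I*√64739)/3 = 2*I*√64739/3 ≈ 169.63*I)
U/4484340 + 4325178/2340085 = (2*I*√64739/3)/4484340 + 4325178/2340085 = (2*I*√64739/3)*(1/4484340) + 4325178*(1/2340085) = I*√64739/6726510 + 393198/212735 = 393198/212735 + I*√64739/6726510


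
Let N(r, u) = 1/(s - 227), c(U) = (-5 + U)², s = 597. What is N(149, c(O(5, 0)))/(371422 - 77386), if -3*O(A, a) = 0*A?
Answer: 1/108793320 ≈ 9.1917e-9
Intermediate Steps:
O(A, a) = 0 (O(A, a) = -0*A = -⅓*0 = 0)
N(r, u) = 1/370 (N(r, u) = 1/(597 - 227) = 1/370)
N(149, c(O(5, 0)))/(371422 - 77386) = 1/(370*(371422 - 77386)) = (1/370)/294036 = (1/370)*(1/294036) = 1/108793320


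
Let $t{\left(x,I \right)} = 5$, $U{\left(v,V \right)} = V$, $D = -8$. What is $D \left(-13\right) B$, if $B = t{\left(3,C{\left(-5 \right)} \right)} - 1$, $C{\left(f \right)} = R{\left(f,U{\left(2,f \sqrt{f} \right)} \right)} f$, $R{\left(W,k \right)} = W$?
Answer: $416$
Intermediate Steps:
$C{\left(f \right)} = f^{2}$ ($C{\left(f \right)} = f f = f^{2}$)
$B = 4$ ($B = 5 - 1 = 4$)
$D \left(-13\right) B = \left(-8\right) \left(-13\right) 4 = 104 \cdot 4 = 416$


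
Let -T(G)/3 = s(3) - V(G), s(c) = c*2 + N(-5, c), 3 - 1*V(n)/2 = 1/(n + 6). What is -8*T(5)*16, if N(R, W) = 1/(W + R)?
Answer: -1344/11 ≈ -122.18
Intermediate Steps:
V(n) = 6 - 2/(6 + n) (V(n) = 6 - 2/(n + 6) = 6 - 2/(6 + n))
N(R, W) = 1/(R + W)
s(c) = 1/(-5 + c) + 2*c (s(c) = c*2 + 1/(-5 + c) = 2*c + 1/(-5 + c) = 1/(-5 + c) + 2*c)
T(G) = -33/2 + 6*(17 + 3*G)/(6 + G) (T(G) = -3*((1 + 2*3*(-5 + 3))/(-5 + 3) - 2*(17 + 3*G)/(6 + G)) = -3*((1 + 2*3*(-2))/(-2) - 2*(17 + 3*G)/(6 + G)) = -3*(-(1 - 12)/2 - 2*(17 + 3*G)/(6 + G)) = -3*(-½*(-11) - 2*(17 + 3*G)/(6 + G)) = -3*(11/2 - 2*(17 + 3*G)/(6 + G)) = -33/2 + 6*(17 + 3*G)/(6 + G))
-8*T(5)*16 = -12*(2 + 5)/(6 + 5)*16 = -12*7/11*16 = -8*21/22*16 = -84/11*16 = -1344/11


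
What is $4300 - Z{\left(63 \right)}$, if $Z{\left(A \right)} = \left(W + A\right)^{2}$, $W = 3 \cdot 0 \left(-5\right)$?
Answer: $331$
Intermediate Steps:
$W = 0$ ($W = 0 \left(-5\right) = 0$)
$Z{\left(A \right)} = A^{2}$ ($Z{\left(A \right)} = \left(0 + A\right)^{2} = A^{2}$)
$4300 - Z{\left(63 \right)} = 4300 - 63^{2} = 4300 - 3969 = 331$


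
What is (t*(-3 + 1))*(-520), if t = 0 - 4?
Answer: -4160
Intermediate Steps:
t = -4
(t*(-3 + 1))*(-520) = -4*(-3 + 1)*(-520) = -4*(-2)*(-520) = 8*(-520) = -4160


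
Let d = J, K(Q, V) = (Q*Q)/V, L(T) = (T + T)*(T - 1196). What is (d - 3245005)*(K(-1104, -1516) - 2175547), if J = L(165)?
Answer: 2957234542643995/379 ≈ 7.8027e+12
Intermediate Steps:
L(T) = 2*T*(-1196 + T) (L(T) = (2*T)*(-1196 + T) = 2*T*(-1196 + T))
J = -340230 (J = 2*165*(-1196 + 165) = 2*165*(-1031) = -340230)
K(Q, V) = Q**2/V
d = -340230
(d - 3245005)*(K(-1104, -1516) - 2175547) = (-340230 - 3245005)*((-1104)**2/(-1516) - 2175547) = -3585235*(1218816*(-1/1516) - 2175547) = -3585235*(-304704/379 - 2175547) = -3585235*(-824837017/379) = 2957234542643995/379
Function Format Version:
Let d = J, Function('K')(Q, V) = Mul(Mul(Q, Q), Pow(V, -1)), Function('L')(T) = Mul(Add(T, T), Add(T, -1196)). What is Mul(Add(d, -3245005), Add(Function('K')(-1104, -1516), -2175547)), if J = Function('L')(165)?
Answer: Rational(2957234542643995, 379) ≈ 7.8027e+12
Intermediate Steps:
Function('L')(T) = Mul(2, T, Add(-1196, T)) (Function('L')(T) = Mul(Mul(2, T), Add(-1196, T)) = Mul(2, T, Add(-1196, T)))
J = -340230 (J = Mul(2, 165, Add(-1196, 165)) = Mul(2, 165, -1031) = -340230)
Function('K')(Q, V) = Mul(Pow(Q, 2), Pow(V, -1))
d = -340230
Mul(Add(d, -3245005), Add(Function('K')(-1104, -1516), -2175547)) = Mul(Add(-340230, -3245005), Add(Mul(Pow(-1104, 2), Pow(-1516, -1)), -2175547)) = Mul(-3585235, Add(Mul(1218816, Rational(-1, 1516)), -2175547)) = Mul(-3585235, Add(Rational(-304704, 379), -2175547)) = Mul(-3585235, Rational(-824837017, 379)) = Rational(2957234542643995, 379)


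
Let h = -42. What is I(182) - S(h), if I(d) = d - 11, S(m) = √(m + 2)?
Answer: 171 - 2*I*√10 ≈ 171.0 - 6.3246*I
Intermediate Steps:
S(m) = √(2 + m)
I(d) = -11 + d
I(182) - S(h) = (-11 + 182) - √(2 - 42) = 171 - √(-40) = 171 - 2*I*√10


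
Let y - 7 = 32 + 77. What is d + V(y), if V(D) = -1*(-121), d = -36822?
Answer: -36701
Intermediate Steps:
y = 116 (y = 7 + (32 + 77) = 7 + 109 = 116)
V(D) = 121
d + V(y) = -36822 + 121 = -36701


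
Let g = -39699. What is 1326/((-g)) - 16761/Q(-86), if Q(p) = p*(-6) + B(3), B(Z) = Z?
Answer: -73856305/2289309 ≈ -32.261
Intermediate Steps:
Q(p) = 3 - 6*p (Q(p) = p*(-6) + 3 = -6*p + 3 = 3 - 6*p)
1326/((-g)) - 16761/Q(-86) = 1326/((-1*(-39699))) - 16761/(3 - 6*(-86)) = 1326/39699 - 16761/(3 + 516) = 1326*(1/39699) - 16761/519 = 442/13233 - 16761*1/519 = 442/13233 - 5587/173 = -73856305/2289309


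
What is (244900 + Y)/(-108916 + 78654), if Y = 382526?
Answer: -313713/15131 ≈ -20.733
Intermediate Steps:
(244900 + Y)/(-108916 + 78654) = (244900 + 382526)/(-108916 + 78654) = 627426/(-30262) = 627426*(-1/30262) = -313713/15131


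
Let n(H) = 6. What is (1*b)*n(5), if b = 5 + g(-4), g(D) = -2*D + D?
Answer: 54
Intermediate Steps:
g(D) = -D
b = 9 (b = 5 - 1*(-4) = 5 + 4 = 9)
(1*b)*n(5) = (1*9)*6 = 9*6 = 54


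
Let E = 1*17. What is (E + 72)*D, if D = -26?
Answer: -2314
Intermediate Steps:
E = 17
(E + 72)*D = (17 + 72)*(-26) = 89*(-26) = -2314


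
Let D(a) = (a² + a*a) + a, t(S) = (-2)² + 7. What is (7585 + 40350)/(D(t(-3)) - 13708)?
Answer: -9587/2691 ≈ -3.5626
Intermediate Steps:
t(S) = 11 (t(S) = 4 + 7 = 11)
D(a) = a + 2*a² (D(a) = (a² + a²) + a = 2*a² + a = a + 2*a²)
(7585 + 40350)/(D(t(-3)) - 13708) = (7585 + 40350)/(11*(1 + 2*11) - 13708) = 47935/(11*(1 + 22) - 13708) = 47935/(11*23 - 13708) = 47935/(253 - 13708) = 47935/(-13455) = 47935*(-1/13455) = -9587/2691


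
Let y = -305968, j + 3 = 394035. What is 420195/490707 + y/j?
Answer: 35716752/447579307 ≈ 0.079800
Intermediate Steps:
j = 394032 (j = -3 + 394035 = 394032)
420195/490707 + y/j = 420195/490707 - 305968/394032 = 420195*(1/490707) - 305968*1/394032 = 140065/163569 - 19123/24627 = 35716752/447579307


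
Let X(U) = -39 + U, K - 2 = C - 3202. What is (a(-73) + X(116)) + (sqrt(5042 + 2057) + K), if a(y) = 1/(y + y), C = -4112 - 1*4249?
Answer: -1676665/146 + sqrt(7099) ≈ -11400.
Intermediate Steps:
C = -8361 (C = -4112 - 4249 = -8361)
K = -11561 (K = 2 + (-8361 - 3202) = 2 - 11563 = -11561)
a(y) = 1/(2*y)
(a(-73) + X(116)) + (sqrt(5042 + 2057) + K) = ((1/2)/(-73) + (-39 + 116)) + (sqrt(5042 + 2057) - 11561) = ((1/2)*(-1/73) + 77) + (sqrt(7099) - 11561) = (-1/146 + 77) + (-11561 + sqrt(7099)) = 11241/146 + (-11561 + sqrt(7099)) = -1676665/146 + sqrt(7099)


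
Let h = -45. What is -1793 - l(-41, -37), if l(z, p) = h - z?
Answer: -1789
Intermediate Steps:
l(z, p) = -45 - z
-1793 - l(-41, -37) = -1793 - (-45 - 1*(-41)) = -1793 - (-45 + 41) = -1793 - 1*(-4) = -1793 + 4 = -1789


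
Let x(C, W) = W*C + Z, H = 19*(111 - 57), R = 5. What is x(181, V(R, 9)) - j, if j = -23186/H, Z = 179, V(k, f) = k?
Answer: 567685/513 ≈ 1106.6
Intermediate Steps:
H = 1026 (H = 19*54 = 1026)
x(C, W) = 179 + C*W (x(C, W) = W*C + 179 = C*W + 179 = 179 + C*W)
j = -11593/513 (j = -23186/1026 = -23186*1/1026 = -11593/513 ≈ -22.598)
x(181, V(R, 9)) - j = (179 + 181*5) - 1*(-11593/513) = (179 + 905) + 11593/513 = 1084 + 11593/513 = 567685/513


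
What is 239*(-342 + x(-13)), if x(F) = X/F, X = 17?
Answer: -1066657/13 ≈ -82051.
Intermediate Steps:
x(F) = 17/F
239*(-342 + x(-13)) = 239*(-342 + 17/(-13)) = 239*(-342 + 17*(-1/13)) = 239*(-342 - 17/13) = 239*(-4463/13) = -1066657/13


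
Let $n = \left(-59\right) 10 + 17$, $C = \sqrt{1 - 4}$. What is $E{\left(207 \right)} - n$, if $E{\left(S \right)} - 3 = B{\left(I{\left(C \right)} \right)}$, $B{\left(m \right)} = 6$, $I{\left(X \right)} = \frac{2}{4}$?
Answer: $582$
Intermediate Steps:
$C = i \sqrt{3}$ ($C = \sqrt{-3} = i \sqrt{3} \approx 1.732 i$)
$I{\left(X \right)} = \frac{1}{2}$ ($I{\left(X \right)} = 2 \cdot \frac{1}{4} = \frac{1}{2}$)
$n = -573$ ($n = -590 + 17 = -573$)
$E{\left(S \right)} = 9$ ($E{\left(S \right)} = 3 + 6 = 9$)
$E{\left(207 \right)} - n = 9 - -573 = 9 + 573 = 582$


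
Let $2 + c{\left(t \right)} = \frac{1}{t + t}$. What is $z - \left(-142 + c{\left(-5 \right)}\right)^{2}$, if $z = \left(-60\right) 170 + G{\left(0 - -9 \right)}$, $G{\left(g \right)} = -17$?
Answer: $- \frac{3098181}{100} \approx -30982.0$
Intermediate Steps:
$c{\left(t \right)} = -2 + \frac{1}{2 t}$ ($c{\left(t \right)} = -2 + \frac{1}{t + t} = -2 + \frac{1}{2 t}$)
$z = -10217$ ($z = \left(-60\right) 170 - 17 = -10200 - 17 = -10217$)
$z - \left(-142 + c{\left(-5 \right)}\right)^{2} = -10217 - \left(-142 - \left(2 - \frac{1}{2 \left(-5\right)}\right)\right)^{2} = -10217 - \left(-142 + \left(-2 + \frac{1}{2} \left(- \frac{1}{5}\right)\right)\right)^{2} = -10217 - \left(-142 - \frac{21}{10}\right)^{2} = -10217 - \left(- \frac{1441}{10}\right)^{2} = -10217 - \frac{2076481}{100} = - \frac{3098181}{100}$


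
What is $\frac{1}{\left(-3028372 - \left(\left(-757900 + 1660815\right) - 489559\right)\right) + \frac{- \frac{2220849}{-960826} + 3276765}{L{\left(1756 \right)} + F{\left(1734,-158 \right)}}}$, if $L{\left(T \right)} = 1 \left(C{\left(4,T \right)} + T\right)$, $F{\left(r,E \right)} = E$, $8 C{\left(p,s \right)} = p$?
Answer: $- \frac{1535880361}{5282934039875069} \approx -2.9072 \cdot 10^{-7}$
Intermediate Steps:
$C{\left(p,s \right)} = \frac{p}{8}$
$L{\left(T \right)} = \frac{1}{2} + T$ ($L{\left(T \right)} = 1 \left(\frac{1}{8} \cdot 4 + T\right) = 1 \left(\frac{1}{2} + T\right) = \frac{1}{2} + T$)
$\frac{1}{\left(-3028372 - \left(\left(-757900 + 1660815\right) - 489559\right)\right) + \frac{- \frac{2220849}{-960826} + 3276765}{L{\left(1756 \right)} + F{\left(1734,-158 \right)}}} = \frac{1}{\left(-3028372 - \left(\left(-757900 + 1660815\right) - 489559\right)\right) + \frac{- \frac{2220849}{-960826} + 3276765}{\left(\frac{1}{2} + 1756\right) - 158}} = \frac{1}{\left(-3028372 - \left(902915 - 489559\right)\right) + \frac{\left(-2220849\right) \left(- \frac{1}{960826}\right) + 3276765}{\frac{3513}{2} - 158}} = \frac{1}{\left(-3028372 - 413356\right) + \frac{\frac{2220849}{960826} + 3276765}{\frac{3197}{2}}} = \frac{1}{\left(-3028372 - 413356\right) + \frac{3148403228739}{960826} \cdot \frac{2}{3197}} = \frac{1}{-3441728 + \frac{3148403228739}{1535880361}} = \frac{1}{- \frac{5282934039875069}{1535880361}} = - \frac{1535880361}{5282934039875069}$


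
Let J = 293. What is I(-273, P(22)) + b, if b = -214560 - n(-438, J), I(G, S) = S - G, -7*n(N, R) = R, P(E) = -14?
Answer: -1499814/7 ≈ -2.1426e+5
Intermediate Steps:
n(N, R) = -R/7
b = -1501627/7 (b = -214560 - (-1)*293/7 = -214560 - 1*(-293/7) = -214560 + 293/7 = -1501627/7 ≈ -2.1452e+5)
I(-273, P(22)) + b = (-14 - 1*(-273)) - 1501627/7 = (-14 + 273) - 1501627/7 = 259 - 1501627/7 = -1499814/7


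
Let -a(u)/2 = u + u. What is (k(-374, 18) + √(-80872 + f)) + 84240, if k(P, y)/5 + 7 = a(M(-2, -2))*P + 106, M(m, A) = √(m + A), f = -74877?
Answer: 84735 + 14960*I + I*√155749 ≈ 84735.0 + 15355.0*I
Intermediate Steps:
M(m, A) = √(A + m)
a(u) = -4*u (a(u) = -2*(u + u) = -4*u)
k(P, y) = 495 - 40*I*P (k(P, y) = -35 + 5*((-4*√(-2 - 2))*P + 106) = -35 + 5*((-8*I)*P + 106) = -35 + 5*(-8*I*P + 106) = -35 + 5*(106 - 8*I*P) = -35 + (530 - 40*I*P) = 495 - 40*I*P)
(k(-374, 18) + √(-80872 + f)) + 84240 = ((495 - 40*I*(-374)) + √(-80872 - 74877)) + 84240 = ((495 + 14960*I) + √(-155749)) + 84240 = ((495 + 14960*I) + I*√155749) + 84240 = (495 + 14960*I + I*√155749) + 84240 = 84735 + 14960*I + I*√155749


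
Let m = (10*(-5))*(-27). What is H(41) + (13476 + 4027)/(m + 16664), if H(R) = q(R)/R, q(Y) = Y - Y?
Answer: 17503/18014 ≈ 0.97163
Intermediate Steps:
q(Y) = 0
m = 1350 (m = -50*(-27) = 1350)
H(R) = 0 (H(R) = 0/R = 0)
H(41) + (13476 + 4027)/(m + 16664) = 0 + (13476 + 4027)/(1350 + 16664) = 0 + 17503/18014 = 17503/18014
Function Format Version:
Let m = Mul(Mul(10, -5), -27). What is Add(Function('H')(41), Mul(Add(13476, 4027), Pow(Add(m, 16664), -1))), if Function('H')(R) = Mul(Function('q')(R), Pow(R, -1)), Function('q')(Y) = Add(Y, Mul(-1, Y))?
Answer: Rational(17503, 18014) ≈ 0.97163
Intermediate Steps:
Function('q')(Y) = 0
m = 1350 (m = Mul(-50, -27) = 1350)
Function('H')(R) = 0 (Function('H')(R) = Mul(0, Pow(R, -1)) = 0)
Add(Function('H')(41), Mul(Add(13476, 4027), Pow(Add(m, 16664), -1))) = Add(0, Mul(Add(13476, 4027), Pow(Add(1350, 16664), -1))) = Add(0, Mul(17503, Pow(18014, -1))) = Add(0, Mul(17503, Rational(1, 18014))) = Add(0, Rational(17503, 18014)) = Rational(17503, 18014)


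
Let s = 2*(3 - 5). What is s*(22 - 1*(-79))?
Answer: -404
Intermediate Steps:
s = -4 (s = 2*(-2) = -4)
s*(22 - 1*(-79)) = -4*(22 - 1*(-79)) = -4*(22 + 79) = -4*101 = -404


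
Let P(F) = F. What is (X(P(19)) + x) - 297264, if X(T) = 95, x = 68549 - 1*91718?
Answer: -320338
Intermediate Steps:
x = -23169 (x = 68549 - 91718 = -23169)
(X(P(19)) + x) - 297264 = (95 - 23169) - 297264 = -23074 - 297264 = -320338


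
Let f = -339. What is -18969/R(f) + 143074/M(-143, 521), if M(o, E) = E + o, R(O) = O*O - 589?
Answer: 8175383143/21608748 ≈ 378.34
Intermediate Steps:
R(O) = -589 + O² (R(O) = O² - 589 = -589 + O²)
-18969/R(f) + 143074/M(-143, 521) = -18969/(-589 + (-339)²) + 143074/(521 - 143) = -18969/(-589 + 114921) + 143074/378 = -18969/114332 + 143074*(1/378) = -18969*1/114332 + 71537/189 = -18969/114332 + 71537/189 = 8175383143/21608748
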